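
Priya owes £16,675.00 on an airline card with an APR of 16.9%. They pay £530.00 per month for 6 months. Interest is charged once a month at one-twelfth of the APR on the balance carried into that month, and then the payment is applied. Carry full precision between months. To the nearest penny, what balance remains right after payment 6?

Monthly rate r = 16.9%/12 = 1.40833% = 0.0140833.
Each month: B ← B·(1+r) − £530.00.
Month 1: interest £234.84; balance after payment £16,379.84.
Month 2: interest £230.68; balance after payment £16,080.52.
Month 3: interest £226.47; balance after payment £15,776.99.
Month 4: interest £222.19; balance after payment £15,469.18.
Month 5: interest £217.86; balance after payment £15,157.04.
Month 6: interest £213.46; balance after payment £14,840.50.

£14,840.50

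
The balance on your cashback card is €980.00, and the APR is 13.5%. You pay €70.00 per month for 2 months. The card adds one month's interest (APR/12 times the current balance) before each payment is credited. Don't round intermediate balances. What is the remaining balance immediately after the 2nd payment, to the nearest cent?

Monthly rate r = 13.5%/12 = 1.125% = 0.01125.
Each month: B ← B·(1+r) − €70.00.
Month 1: interest €11.03; balance after payment €921.02.
Month 2: interest €10.36; balance after payment €861.39.

€861.39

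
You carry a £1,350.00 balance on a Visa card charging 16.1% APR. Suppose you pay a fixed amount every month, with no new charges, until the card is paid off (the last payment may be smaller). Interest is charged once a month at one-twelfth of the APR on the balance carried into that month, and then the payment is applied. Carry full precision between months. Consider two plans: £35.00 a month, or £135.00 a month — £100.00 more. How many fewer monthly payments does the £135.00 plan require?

Monthly rate r = 16.1%/12 = 1.34167% = 0.0134167.
At £35.00/mo: n = ⌈−ln(1 − rB₀/P)/ln(1+r)⌉ = 55 payments (last £23.93); total interest = total paid − £1,350.00 = £563.93.
At £135.00/mo: 11 payments (last £109.42); total interest £109.42.
Payments saved = 55 − 11 = 44.

44 fewer payments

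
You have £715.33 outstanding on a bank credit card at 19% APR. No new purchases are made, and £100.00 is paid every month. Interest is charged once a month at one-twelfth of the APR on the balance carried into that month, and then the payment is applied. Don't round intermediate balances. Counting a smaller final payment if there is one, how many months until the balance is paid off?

Monthly rate r = 19%/12 = 1.58333% = 0.0158333.
Recurrence: B ← B·(1+r) − £100.00.
Month 1: interest £11.33; balance after payment £626.66.
Month 2: interest £9.92; balance after payment £536.58.
Closed form: n = −ln(1 − rB₀/P)/ln(1+r) = −ln(0.88674)/ln(1.01583) ≈ 7.652, so the balance reaches zero during payment 8.

8 payments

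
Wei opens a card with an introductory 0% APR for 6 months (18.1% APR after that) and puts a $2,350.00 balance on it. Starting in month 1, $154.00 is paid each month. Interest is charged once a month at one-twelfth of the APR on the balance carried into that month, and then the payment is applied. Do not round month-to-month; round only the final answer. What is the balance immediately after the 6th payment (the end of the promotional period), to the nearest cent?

Promo months 1–6 at r₀ = 0%/12 = 0; months 7+ at r₁ = 18.1%/12 = 0.0150833.
After month 6 (no interest yet): B = $2,350.00 − 6·$154.00 = $1,426.00.

$1,426.00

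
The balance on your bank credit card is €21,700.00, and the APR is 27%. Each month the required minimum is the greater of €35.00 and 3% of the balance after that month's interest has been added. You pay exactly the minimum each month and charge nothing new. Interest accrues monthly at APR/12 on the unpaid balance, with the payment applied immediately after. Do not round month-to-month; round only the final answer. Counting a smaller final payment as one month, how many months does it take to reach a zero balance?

Monthly rate r = 27%/12 = 2.25% = 0.0225.
While 3% of the post-interest balance exceeds €35.00, each month B ← (B·(1+r))·(1 − 0.03), i.e. B shrinks by the factor (1+r)·0.97 = 0.99182.
This holds for months 1–359. Entering month 360 the balance is €1,139.31; 3% of the post-interest balance is now below €35.00, so the flat €35.00 minimum applies from here.
From month 360 a fixed €35.00 at rate r clears €1,139.31 in 60 more payments. Total: 359 + 60 = 419 months.

419 months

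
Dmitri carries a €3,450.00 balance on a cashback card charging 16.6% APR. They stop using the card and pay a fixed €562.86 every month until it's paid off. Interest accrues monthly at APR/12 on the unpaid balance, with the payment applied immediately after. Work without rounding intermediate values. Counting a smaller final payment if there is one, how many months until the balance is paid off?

7 payments

Monthly rate r = 16.6%/12 = 1.38333% = 0.0138333.
Recurrence: B ← B·(1+r) − €562.86.
Month 1: interest €47.73; balance after payment €2,934.86.
Month 2: interest €40.60; balance after payment €2,412.60.
Closed form: n = −ln(1 − rB₀/P)/ln(1+r) = −ln(0.91521)/ln(1.01383) ≈ 6.449, so the balance reaches zero during payment 7.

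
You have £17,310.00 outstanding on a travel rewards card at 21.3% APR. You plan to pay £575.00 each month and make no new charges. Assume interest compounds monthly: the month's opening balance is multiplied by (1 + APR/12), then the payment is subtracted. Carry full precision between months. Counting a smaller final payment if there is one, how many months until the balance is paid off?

44 months

Monthly rate r = 21.3%/12 = 1.775% = 0.01775.
Recurrence: B ← B·(1+r) − £575.00.
Month 1: interest £307.25; balance after payment £17,042.25.
Month 2: interest £302.50; balance after payment £16,769.75.
Closed form: n = −ln(1 − rB₀/P)/ln(1+r) = −ln(0.46565)/ln(1.01775) ≈ 43.442, so the balance reaches zero during payment 44.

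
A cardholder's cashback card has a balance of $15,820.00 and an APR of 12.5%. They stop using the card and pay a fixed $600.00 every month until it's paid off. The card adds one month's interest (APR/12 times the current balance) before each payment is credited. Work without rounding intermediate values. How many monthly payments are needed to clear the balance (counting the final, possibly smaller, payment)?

Monthly rate r = 12.5%/12 = 1.04167% = 0.0104167.
Recurrence: B ← B·(1+r) − $600.00.
Month 1: interest $164.79; balance after payment $15,384.79.
Month 2: interest $160.26; balance after payment $14,945.05.
Closed form: n = −ln(1 − rB₀/P)/ln(1+r) = −ln(0.72535)/ln(1.01042) ≈ 30.986, so the balance reaches zero during payment 31.

31 months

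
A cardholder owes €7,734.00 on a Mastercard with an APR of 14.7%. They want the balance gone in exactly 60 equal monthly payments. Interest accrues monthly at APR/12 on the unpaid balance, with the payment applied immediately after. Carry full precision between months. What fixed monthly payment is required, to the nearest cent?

Monthly rate r = 14.7%/12 = 1.225% = 0.01225.
Level-payment amortization: P = B₀·r / (1 − (1+r)^(−n)) = 7734.00·0.01225 / (1 − 1.01225^(−60)).
Denominator 1 − (1+r)^(−60) = 0.518348548.
P = 94.7415 / 0.518348548 ≈ 182.78.

€182.78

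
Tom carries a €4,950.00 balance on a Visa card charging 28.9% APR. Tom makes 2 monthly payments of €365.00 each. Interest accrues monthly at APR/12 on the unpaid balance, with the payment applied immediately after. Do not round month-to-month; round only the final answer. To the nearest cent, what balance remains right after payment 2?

€4,452.51

Monthly rate r = 28.9%/12 = 2.40833% = 0.0240833.
Each month: B ← B·(1+r) − €365.00.
Month 1: interest €119.21; balance after payment €4,704.21.
Month 2: interest €113.29; balance after payment €4,452.51.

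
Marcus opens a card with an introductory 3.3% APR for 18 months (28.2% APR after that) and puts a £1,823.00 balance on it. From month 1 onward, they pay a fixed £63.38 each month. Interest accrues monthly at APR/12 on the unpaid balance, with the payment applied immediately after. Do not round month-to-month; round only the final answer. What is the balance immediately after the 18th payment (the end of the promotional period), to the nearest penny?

£747.48

Promo months 1–18 at r₀ = 3.3%/12 = 0.00275; months 19+ at r₁ = 28.2%/12 = 0.0235.
After month 18: iterate B ← B·(1+r₀) − £63.38 for 18 months → £747.48.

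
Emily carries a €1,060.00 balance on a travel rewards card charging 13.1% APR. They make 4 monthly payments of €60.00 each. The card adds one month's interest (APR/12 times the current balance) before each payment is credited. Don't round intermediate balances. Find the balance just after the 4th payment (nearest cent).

Monthly rate r = 13.1%/12 = 1.09167% = 0.0109167.
Each month: B ← B·(1+r) − €60.00.
Month 1: interest €11.57; balance after payment €1,011.57.
Month 2: interest €11.04; balance after payment €962.61.
Month 3: interest €10.51; balance after payment €913.12.
Month 4: interest €9.97; balance after payment €863.09.

€863.09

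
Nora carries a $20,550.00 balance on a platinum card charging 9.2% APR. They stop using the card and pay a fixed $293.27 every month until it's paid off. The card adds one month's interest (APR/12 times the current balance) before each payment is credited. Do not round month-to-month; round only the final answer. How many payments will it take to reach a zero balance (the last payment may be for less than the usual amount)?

101 payments

Monthly rate r = 9.2%/12 = 0.766667% = 0.00766667.
Recurrence: B ← B·(1+r) − $293.27.
Month 1: interest $157.55; balance after payment $20,414.28.
Month 2: interest $156.51; balance after payment $20,277.52.
Closed form: n = −ln(1 − rB₀/P)/ln(1+r) = −ln(0.46278)/ln(1.00767) ≈ 100.885, so the balance reaches zero during payment 101.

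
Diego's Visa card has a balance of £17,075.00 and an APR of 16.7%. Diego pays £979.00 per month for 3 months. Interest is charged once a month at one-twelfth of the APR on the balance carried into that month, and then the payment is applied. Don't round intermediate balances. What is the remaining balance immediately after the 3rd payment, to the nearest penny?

£14,819.79

Monthly rate r = 16.7%/12 = 1.39167% = 0.0139167.
Each month: B ← B·(1+r) − £979.00.
Month 1: interest £237.63; balance after payment £16,333.63.
Month 2: interest £227.31; balance after payment £15,581.94.
Month 3: interest £216.85; balance after payment £14,819.79.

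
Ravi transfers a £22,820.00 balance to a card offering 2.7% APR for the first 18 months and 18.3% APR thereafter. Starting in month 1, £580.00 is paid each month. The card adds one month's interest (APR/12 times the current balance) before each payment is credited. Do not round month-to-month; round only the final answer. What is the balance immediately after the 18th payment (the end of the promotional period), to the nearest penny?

£13,120.02

Promo months 1–18 at r₀ = 2.7%/12 = 0.00225; months 19+ at r₁ = 18.3%/12 = 0.01525.
After month 18: iterate B ← B·(1+r₀) − £580.00 for 18 months → £13,120.02.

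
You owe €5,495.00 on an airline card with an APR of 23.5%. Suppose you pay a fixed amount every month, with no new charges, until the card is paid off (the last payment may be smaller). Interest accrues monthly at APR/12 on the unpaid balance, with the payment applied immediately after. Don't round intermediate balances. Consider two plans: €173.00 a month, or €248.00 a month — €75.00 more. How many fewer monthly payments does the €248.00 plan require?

21 fewer payments

Monthly rate r = 23.5%/12 = 1.95833% = 0.0195833.
At €173.00/mo: n = ⌈−ln(1 − rB₀/P)/ln(1+r)⌉ = 51 payments (last €29.01); total interest = total paid − €5,495.00 = €3,184.01.
At €248.00/mo: 30 payments (last €84.68); total interest €1,781.68.
Payments saved = 51 − 30 = 21.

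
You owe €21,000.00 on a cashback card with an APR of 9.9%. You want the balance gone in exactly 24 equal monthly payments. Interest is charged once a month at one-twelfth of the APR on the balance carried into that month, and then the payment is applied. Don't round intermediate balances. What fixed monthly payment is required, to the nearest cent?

Monthly rate r = 9.9%/12 = 0.825% = 0.00825.
Level-payment amortization: P = B₀·r / (1 − (1+r)^(−n)) = 21000.00·0.00825 / (1 − 1.00825^(−24)).
Denominator 1 − (1+r)^(−24) = 0.178963502.
P = 173.25 / 0.178963502 ≈ 968.07.

€968.07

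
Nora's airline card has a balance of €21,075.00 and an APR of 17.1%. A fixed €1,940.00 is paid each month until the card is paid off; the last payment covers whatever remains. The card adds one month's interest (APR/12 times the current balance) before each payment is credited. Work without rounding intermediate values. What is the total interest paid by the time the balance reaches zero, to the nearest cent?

Monthly rate r = 17.1%/12 = 1.425% = 0.01425.
Payoff takes n = ⌈−ln(1 − rB₀/P)/ln(1+r)⌉ = ⌈11.886⌉ = 12 payments; the last is €1,721.05.
Total paid = 11·€1,940.00 + €1,721.05 = €23,061.05.
Total interest = total paid − principal = €23,061.05 − €21,075.00 = €1,986.05.

€1,986.05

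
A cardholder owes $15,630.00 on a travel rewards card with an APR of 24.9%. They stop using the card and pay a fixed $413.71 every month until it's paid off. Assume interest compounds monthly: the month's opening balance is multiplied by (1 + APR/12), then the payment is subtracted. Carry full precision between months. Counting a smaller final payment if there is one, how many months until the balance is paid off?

75 months

Monthly rate r = 24.9%/12 = 2.075% = 0.02075.
Recurrence: B ← B·(1+r) − $413.71.
Month 1: interest $324.32; balance after payment $15,540.61.
Month 2: interest $322.47; balance after payment $15,449.37.
Closed form: n = −ln(1 − rB₀/P)/ln(1+r) = −ln(0.21606)/ln(1.02075) ≈ 74.604, so the balance reaches zero during payment 75.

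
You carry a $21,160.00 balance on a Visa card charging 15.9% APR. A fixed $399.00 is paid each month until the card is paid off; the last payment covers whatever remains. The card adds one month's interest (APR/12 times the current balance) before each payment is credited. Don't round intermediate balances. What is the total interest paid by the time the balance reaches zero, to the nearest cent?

Monthly rate r = 15.9%/12 = 1.325% = 0.01325.
Payoff takes n = ⌈−ln(1 − rB₀/P)/ln(1+r)⌉ = ⌈92.149⌉ = 93 payments; the last is $59.66.
Total paid = 92·$399.00 + $59.66 = $36,767.66.
Total interest = total paid − principal = $36,767.66 − $21,160.00 = $15,607.66.

$15,607.66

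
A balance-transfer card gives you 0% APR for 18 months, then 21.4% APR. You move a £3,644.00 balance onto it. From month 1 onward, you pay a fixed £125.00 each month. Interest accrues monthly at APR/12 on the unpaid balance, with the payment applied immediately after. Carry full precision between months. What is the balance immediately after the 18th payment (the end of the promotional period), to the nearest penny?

£1,394.00

Promo months 1–18 at r₀ = 0%/12 = 0; months 19+ at r₁ = 21.4%/12 = 0.0178333.
After month 18 (no interest yet): B = £3,644.00 − 18·£125.00 = £1,394.00.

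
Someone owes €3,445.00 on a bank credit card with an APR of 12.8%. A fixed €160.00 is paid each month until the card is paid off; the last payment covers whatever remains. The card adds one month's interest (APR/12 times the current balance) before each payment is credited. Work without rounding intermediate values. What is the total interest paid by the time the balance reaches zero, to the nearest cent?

Monthly rate r = 12.8%/12 = 1.06667% = 0.0106667.
Payoff takes n = ⌈−ln(1 − rB₀/P)/ln(1+r)⌉ = ⌈24.593⌉ = 25 payments; the last is €95.02.
Total paid = 24·€160.00 + €95.02 = €3,935.02.
Total interest = total paid − principal = €3,935.02 − €3,445.00 = €490.02.

€490.02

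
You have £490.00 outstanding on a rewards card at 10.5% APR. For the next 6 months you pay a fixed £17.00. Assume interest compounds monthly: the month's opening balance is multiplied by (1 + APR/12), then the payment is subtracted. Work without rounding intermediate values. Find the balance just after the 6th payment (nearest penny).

£412.04

Monthly rate r = 10.5%/12 = 0.875% = 0.00875.
Each month: B ← B·(1+r) − £17.00.
Month 1: interest £4.29; balance after payment £477.29.
Month 2: interest £4.18; balance after payment £464.46.
Month 3: interest £4.06; balance after payment £451.53.
Month 4: interest £3.95; balance after payment £438.48.
Month 5: interest £3.84; balance after payment £425.32.
Month 6: interest £3.72; balance after payment £412.04.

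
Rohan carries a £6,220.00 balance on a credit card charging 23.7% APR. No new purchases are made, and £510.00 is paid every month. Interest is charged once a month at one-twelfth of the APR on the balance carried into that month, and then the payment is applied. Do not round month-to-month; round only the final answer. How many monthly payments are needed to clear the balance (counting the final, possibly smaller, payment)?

15 months

Monthly rate r = 23.7%/12 = 1.975% = 0.01975.
Recurrence: B ← B·(1+r) − £510.00.
Month 1: interest £122.84; balance after payment £5,832.85.
Month 2: interest £115.20; balance after payment £5,438.04.
Closed form: n = −ln(1 − rB₀/P)/ln(1+r) = −ln(0.75913)/ln(1.01975) ≈ 14.091, so the balance reaches zero during payment 15.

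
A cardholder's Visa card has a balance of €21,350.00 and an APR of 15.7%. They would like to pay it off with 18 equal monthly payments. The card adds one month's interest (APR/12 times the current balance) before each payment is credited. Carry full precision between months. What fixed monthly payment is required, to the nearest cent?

Monthly rate r = 15.7%/12 = 1.30833% = 0.0130833.
Level-payment amortization: P = B₀·r / (1 − (1+r)^(−n)) = 21350.00·0.0130833 / (1 − 1.01308^(−18)).
Denominator 1 − (1+r)^(−18) = 0.208616615.
P = 279.329 / 0.208616615 ≈ 1338.96.

€1,338.96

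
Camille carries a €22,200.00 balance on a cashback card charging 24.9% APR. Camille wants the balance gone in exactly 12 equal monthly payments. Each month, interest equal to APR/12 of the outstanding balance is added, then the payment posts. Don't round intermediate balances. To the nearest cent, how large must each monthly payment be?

€2,108.90

Monthly rate r = 24.9%/12 = 2.075% = 0.02075.
Level-payment amortization: P = B₀·r / (1 − (1+r)^(−n)) = 22200.00·0.02075 / (1 − 1.02075^(−12)).
Denominator 1 − (1+r)^(−12) = 0.218430979.
P = 460.65 / 0.218430979 ≈ 2108.90.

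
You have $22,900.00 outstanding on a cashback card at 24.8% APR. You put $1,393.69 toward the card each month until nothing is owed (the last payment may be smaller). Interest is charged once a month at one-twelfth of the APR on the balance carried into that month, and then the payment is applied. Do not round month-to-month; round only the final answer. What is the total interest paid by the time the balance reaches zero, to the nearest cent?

$5,368.87

Monthly rate r = 24.8%/12 = 2.06667% = 0.0206667.
Payoff takes n = ⌈−ln(1 − rB₀/P)/ln(1+r)⌉ = ⌈20.281⌉ = 21 payments; the last is $395.07.
Total paid = 20·$1,393.69 + $395.07 = $28,268.87.
Total interest = total paid − principal = $28,268.87 − $22,900.00 = $5,368.87.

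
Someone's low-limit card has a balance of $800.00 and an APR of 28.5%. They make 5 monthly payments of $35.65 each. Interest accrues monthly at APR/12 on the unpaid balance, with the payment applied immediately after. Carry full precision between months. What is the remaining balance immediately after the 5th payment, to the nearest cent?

Monthly rate r = 28.5%/12 = 2.375% = 0.02375.
Each month: B ← B·(1+r) − $35.65.
Month 1: interest $19.00; balance after payment $783.35.
Month 2: interest $18.60; balance after payment $766.30.
Month 3: interest $18.20; balance after payment $748.85.
Month 4: interest $17.79; balance after payment $730.99.
Month 5: interest $17.36; balance after payment $712.70.

$712.70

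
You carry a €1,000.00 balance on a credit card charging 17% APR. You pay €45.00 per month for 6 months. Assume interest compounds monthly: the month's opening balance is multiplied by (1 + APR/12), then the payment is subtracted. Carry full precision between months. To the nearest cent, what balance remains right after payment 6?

Monthly rate r = 17%/12 = 1.41667% = 0.0141667.
Each month: B ← B·(1+r) − €45.00.
Month 1: interest €14.17; balance after payment €969.17.
Month 2: interest €13.73; balance after payment €937.90.
Month 3: interest €13.29; balance after payment €906.18.
Month 4: interest €12.84; balance after payment €874.02.
Month 5: interest €12.38; balance after payment €841.40.
Month 6: interest €11.92; balance after payment €808.32.

€808.32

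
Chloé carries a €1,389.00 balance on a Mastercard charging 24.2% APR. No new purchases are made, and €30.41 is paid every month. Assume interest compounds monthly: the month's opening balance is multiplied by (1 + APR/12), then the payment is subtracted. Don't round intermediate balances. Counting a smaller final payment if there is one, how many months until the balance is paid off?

128 payments

Monthly rate r = 24.2%/12 = 2.01667% = 0.0201667.
Recurrence: B ← B·(1+r) − €30.41.
Month 1: interest €28.01; balance after payment €1,386.60.
Month 2: interest €27.96; balance after payment €1,384.15.
Closed form: n = −ln(1 − rB₀/P)/ln(1+r) = −ln(0.078872)/ln(1.02017) ≈ 127.213, so the balance reaches zero during payment 128.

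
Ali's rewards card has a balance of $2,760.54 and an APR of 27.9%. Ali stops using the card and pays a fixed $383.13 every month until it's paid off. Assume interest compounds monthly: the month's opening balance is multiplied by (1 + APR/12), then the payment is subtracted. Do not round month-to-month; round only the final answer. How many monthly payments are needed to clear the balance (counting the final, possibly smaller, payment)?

8 payments

Monthly rate r = 27.9%/12 = 2.325% = 0.02325.
Recurrence: B ← B·(1+r) − $383.13.
Month 1: interest $64.18; balance after payment $2,441.59.
Month 2: interest $56.77; balance after payment $2,115.23.
Closed form: n = −ln(1 − rB₀/P)/ln(1+r) = −ln(0.83248)/ln(1.02325) ≈ 7.977, so the balance reaches zero during payment 8.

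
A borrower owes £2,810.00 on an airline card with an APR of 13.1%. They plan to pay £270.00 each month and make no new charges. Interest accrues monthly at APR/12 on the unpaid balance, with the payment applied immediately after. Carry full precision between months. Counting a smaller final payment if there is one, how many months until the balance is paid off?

Monthly rate r = 13.1%/12 = 1.09167% = 0.0109167.
Recurrence: B ← B·(1+r) − £270.00.
Month 1: interest £30.68; balance after payment £2,570.68.
Month 2: interest £28.06; balance after payment £2,328.74.
Closed form: n = −ln(1 − rB₀/P)/ln(1+r) = −ln(0.88639)/ln(1.01092) ≈ 11.108, so the balance reaches zero during payment 12.

12 months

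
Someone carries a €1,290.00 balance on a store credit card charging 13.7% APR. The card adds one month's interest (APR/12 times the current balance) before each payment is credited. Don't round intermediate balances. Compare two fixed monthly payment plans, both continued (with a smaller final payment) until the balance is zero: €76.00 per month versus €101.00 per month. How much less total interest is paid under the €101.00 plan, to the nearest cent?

€39.77

Monthly rate r = 13.7%/12 = 1.14167% = 0.0114167.
At €76.00/mo: n = ⌈−ln(1 − rB₀/P)/ln(1+r)⌉ = 19 payments (last €74.10); total interest = total paid − €1,290.00 = €152.10.
At €101.00/mo: 14 payments (last €89.33); total interest €112.33.
Interest saved = €152.10 − €112.33 = €39.77.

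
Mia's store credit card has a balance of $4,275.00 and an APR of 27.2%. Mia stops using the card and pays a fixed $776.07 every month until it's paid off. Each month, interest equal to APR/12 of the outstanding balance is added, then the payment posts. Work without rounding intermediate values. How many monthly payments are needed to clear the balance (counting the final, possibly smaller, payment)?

6 months

Monthly rate r = 27.2%/12 = 2.26667% = 0.0226667.
Recurrence: B ← B·(1+r) − $776.07.
Month 1: interest $96.90; balance after payment $3,595.83.
Month 2: interest $81.51; balance after payment $2,901.27.
Month 3: interest $65.76; balance after payment $2,190.96.
Month 4: interest $49.66; balance after payment $1,464.55.
Month 5: interest $33.20; balance after payment $721.68.
Month 6: interest $16.36; balance after payment $0.00.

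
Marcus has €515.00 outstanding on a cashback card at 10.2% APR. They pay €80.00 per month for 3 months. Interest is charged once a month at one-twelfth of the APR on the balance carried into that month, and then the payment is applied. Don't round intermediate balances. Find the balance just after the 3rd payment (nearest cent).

Monthly rate r = 10.2%/12 = 0.85% = 0.0085.
Each month: B ← B·(1+r) − €80.00.
Month 1: interest €4.38; balance after payment €439.38.
Month 2: interest €3.73; balance after payment €363.11.
Month 3: interest €3.09; balance after payment €286.20.

€286.20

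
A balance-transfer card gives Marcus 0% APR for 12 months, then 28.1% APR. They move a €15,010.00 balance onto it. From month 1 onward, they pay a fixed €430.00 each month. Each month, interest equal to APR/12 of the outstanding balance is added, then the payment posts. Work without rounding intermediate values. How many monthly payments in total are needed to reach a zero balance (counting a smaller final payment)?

Promo months 1–12 at r₀ = 0%/12 = 0; months 13+ at r₁ = 28.1%/12 = 0.0234167.
After month 12 (no interest yet): B = €15,010.00 − 12·€430.00 = €9,850.00.
Then at r₁ with €430.00/mo: n₂ = −ln(1 − r₁·B/P)/ln(1+r₁) ≈ 33.21 → 34 more payments.

46 months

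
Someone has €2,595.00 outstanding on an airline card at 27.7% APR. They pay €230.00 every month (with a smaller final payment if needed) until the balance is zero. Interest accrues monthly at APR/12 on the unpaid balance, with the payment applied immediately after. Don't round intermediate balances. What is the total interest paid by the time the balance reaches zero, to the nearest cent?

Monthly rate r = 27.7%/12 = 2.30833% = 0.0230833.
Payoff takes n = ⌈−ln(1 − rB₀/P)/ln(1+r)⌉ = ⌈13.220⌉ = 14 payments; the last is €51.13.
Total paid = 13·€230.00 + €51.13 = €3,041.13.
Total interest = total paid − principal = €3,041.13 − €2,595.00 = €446.13.

€446.13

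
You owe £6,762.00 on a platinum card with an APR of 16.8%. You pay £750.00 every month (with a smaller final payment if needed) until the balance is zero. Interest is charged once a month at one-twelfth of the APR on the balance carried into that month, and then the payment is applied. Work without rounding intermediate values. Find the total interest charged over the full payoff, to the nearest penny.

£518.02

Monthly rate r = 16.8%/12 = 1.4% = 0.014.
Payoff takes n = ⌈−ln(1 − rB₀/P)/ln(1+r)⌉ = ⌈9.705⌉ = 10 payments; the last is £530.02.
Total paid = 9·£750.00 + £530.02 = £7,280.02.
Total interest = total paid − principal = £7,280.02 − £6,762.00 = £518.02.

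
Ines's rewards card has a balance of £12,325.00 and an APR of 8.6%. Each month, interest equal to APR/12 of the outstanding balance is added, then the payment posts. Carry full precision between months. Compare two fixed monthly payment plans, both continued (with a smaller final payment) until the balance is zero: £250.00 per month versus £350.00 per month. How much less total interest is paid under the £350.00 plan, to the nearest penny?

£1,005.04

Monthly rate r = 8.6%/12 = 0.716667% = 0.00716667.
At £250.00/mo: n = ⌈−ln(1 − rB₀/P)/ln(1+r)⌉ = 62 payments (last £10.22); total interest = total paid − £12,325.00 = £2,935.22.
At £350.00/mo: 41 payments (last £255.18); total interest £1,930.18.
Interest saved = £2,935.22 − £1,930.18 = £1,005.04.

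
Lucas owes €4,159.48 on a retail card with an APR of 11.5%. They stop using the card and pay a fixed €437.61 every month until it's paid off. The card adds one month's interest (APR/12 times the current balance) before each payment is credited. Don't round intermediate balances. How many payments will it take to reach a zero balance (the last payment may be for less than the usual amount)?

Monthly rate r = 11.5%/12 = 0.958333% = 0.00958333.
Recurrence: B ← B·(1+r) − €437.61.
Month 1: interest €39.86; balance after payment €3,761.73.
Month 2: interest €36.05; balance after payment €3,360.17.
Closed form: n = −ln(1 − rB₀/P)/ln(1+r) = −ln(0.90891)/ln(1.00958) ≈ 10.014, so the balance reaches zero during payment 11.

11 months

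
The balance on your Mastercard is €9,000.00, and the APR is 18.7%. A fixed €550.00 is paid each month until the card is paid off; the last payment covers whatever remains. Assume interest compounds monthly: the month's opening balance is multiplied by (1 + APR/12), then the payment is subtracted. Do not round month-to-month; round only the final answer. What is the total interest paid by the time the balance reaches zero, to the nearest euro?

Monthly rate r = 18.7%/12 = 1.55833% = 0.0155833.
Payoff takes n = ⌈−ln(1 − rB₀/P)/ln(1+r)⌉ = ⌈19.037⌉ = 20 payments; the last is €20.46.
Total paid = 19·€550.00 + €20.46 = €10,470.46.
Total interest = total paid − principal = €10,470.46 − €9,000.00 = €1,470.46.

€1,470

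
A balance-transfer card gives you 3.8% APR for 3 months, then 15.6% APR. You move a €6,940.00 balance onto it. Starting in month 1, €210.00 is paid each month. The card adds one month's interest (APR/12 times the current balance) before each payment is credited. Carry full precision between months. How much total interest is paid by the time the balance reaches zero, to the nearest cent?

€1,849.54

Promo months 1–3 at r₀ = 3.8%/12 = 0.00316667; months 4+ at r₁ = 15.6%/12 = 0.013.
After month 3: iterate B ← B·(1+r₀) − €210.00 for 3 months → €6,374.14.
Then at r₁ with €210.00/mo: n₂ = −ln(1 − r₁·B/P)/ln(1+r₁) ≈ 38.85 → 39 more payments.
Total paid = 41·€210.00 + €179.54 = €8,789.54; interest = €8,789.54 − €6,940.00 = €1,849.54.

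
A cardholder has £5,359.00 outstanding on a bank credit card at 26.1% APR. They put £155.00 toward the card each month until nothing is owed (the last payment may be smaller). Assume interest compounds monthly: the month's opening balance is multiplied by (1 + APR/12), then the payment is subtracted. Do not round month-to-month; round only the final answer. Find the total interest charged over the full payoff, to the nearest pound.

£4,685

Monthly rate r = 26.1%/12 = 2.175% = 0.02175.
Payoff takes n = ⌈−ln(1 − rB₀/P)/ln(1+r)⌉ = ⌈64.800⌉ = 65 payments; the last is £124.19.
Total paid = 64·£155.00 + £124.19 = £10,044.19.
Total interest = total paid − principal = £10,044.19 − £5,359.00 = £4,685.19.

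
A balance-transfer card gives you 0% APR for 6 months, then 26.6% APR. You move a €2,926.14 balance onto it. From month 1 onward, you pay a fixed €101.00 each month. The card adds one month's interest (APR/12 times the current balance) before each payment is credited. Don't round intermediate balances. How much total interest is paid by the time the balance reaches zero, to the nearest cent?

Promo months 1–6 at r₀ = 0%/12 = 0; months 7+ at r₁ = 26.6%/12 = 0.0221667.
After month 6 (no interest yet): B = €2,926.14 − 6·€101.00 = €2,320.14.
Then at r₁ with €101.00/mo: n₂ = −ln(1 − r₁·B/P)/ln(1+r₁) ≈ 32.46 → 33 more payments.
Total paid = 38·€101.00 + €47.01 = €3,885.01; interest = €3,885.01 − €2,926.14 = €958.87.

€958.87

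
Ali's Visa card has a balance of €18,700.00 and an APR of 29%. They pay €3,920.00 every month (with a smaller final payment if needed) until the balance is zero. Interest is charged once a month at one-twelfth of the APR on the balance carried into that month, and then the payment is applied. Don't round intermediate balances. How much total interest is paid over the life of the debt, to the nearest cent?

€1,413.07

Monthly rate r = 29%/12 = 2.41667% = 0.0241667.
Payoff takes n = ⌈−ln(1 − rB₀/P)/ln(1+r)⌉ = ⌈5.130⌉ = 6 payments; the last is €513.07.
Total paid = 5·€3,920.00 + €513.07 = €20,113.07.
Total interest = total paid − principal = €20,113.07 − €18,700.00 = €1,413.07.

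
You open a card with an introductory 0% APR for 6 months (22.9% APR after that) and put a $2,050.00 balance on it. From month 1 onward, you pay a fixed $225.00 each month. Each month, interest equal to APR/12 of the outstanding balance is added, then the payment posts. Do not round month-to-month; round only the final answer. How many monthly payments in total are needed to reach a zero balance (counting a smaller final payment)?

10 months

Promo months 1–6 at r₀ = 0%/12 = 0; months 7+ at r₁ = 22.9%/12 = 0.0190833.
After month 6 (no interest yet): B = $2,050.00 − 6·$225.00 = $700.00.
Then at r₁ with $225.00/mo: n₂ = −ln(1 − r₁·B/P)/ln(1+r₁) ≈ 3.24 → 4 more payments.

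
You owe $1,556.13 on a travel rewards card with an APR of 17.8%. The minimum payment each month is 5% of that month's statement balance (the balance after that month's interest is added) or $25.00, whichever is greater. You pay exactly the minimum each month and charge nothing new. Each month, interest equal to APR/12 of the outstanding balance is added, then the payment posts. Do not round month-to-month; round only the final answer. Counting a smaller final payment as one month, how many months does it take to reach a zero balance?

Monthly rate r = 17.8%/12 = 1.48333% = 0.0148333.
While 5% of the post-interest balance exceeds $25.00, each month B ← (B·(1+r))·(1 − 0.05), i.e. B shrinks by the factor (1+r)·0.95 = 0.96409.
This holds for months 1–32. Entering month 33 the balance is $482.87; 5% of the post-interest balance is now below $25.00, so the flat $25.00 minimum applies from here.
From month 33 a fixed $25.00 at rate r clears $482.87 in 23 more payments. Total: 32 + 23 = 55 months.

55 months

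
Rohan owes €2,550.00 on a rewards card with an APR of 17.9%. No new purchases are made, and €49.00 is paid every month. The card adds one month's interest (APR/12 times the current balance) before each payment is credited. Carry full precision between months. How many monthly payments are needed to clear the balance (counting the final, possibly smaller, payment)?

Monthly rate r = 17.9%/12 = 1.49167% = 0.0149167.
Recurrence: B ← B·(1+r) − €49.00.
Month 1: interest €38.04; balance after payment €2,539.04.
Month 2: interest €37.87; balance after payment €2,527.91.
Closed form: n = −ln(1 − rB₀/P)/ln(1+r) = −ln(0.22372)/ln(1.01492) ≈ 101.127, so the balance reaches zero during payment 102.

102 payments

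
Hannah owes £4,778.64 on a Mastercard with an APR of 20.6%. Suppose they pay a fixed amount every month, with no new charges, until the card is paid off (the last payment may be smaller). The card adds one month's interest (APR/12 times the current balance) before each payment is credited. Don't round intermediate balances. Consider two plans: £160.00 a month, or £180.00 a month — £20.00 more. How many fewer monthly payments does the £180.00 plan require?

Monthly rate r = 20.6%/12 = 1.71667% = 0.0171667.
At £160.00/mo: n = ⌈−ln(1 − rB₀/P)/ln(1+r)⌉ = 43 payments (last £37.95); total interest = total paid − £4,778.64 = £1,979.31.
At £180.00/mo: 36 payments (last £133.49); total interest £1,654.85.
Payments saved = 43 − 36 = 7.

7 fewer payments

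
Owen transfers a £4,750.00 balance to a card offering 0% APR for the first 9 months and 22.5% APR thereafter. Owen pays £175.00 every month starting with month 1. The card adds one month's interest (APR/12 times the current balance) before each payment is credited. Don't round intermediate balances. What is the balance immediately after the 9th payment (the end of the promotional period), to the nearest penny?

Promo months 1–9 at r₀ = 0%/12 = 0; months 10+ at r₁ = 22.5%/12 = 0.01875.
After month 9 (no interest yet): B = £4,750.00 − 9·£175.00 = £3,175.00.

£3,175.00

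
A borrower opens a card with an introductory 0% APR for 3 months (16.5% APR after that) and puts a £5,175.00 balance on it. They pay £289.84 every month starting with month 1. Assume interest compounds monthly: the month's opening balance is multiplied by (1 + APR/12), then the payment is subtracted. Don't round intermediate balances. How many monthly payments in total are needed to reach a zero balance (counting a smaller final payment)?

20 payments

Promo months 1–3 at r₀ = 0%/12 = 0; months 4+ at r₁ = 16.5%/12 = 0.01375.
After month 3 (no interest yet): B = £5,175.00 − 3·£289.84 = £4,305.48.
Then at r₁ with £289.84/mo: n₂ = −ln(1 − r₁·B/P)/ln(1+r₁) ≈ 16.73 → 17 more payments.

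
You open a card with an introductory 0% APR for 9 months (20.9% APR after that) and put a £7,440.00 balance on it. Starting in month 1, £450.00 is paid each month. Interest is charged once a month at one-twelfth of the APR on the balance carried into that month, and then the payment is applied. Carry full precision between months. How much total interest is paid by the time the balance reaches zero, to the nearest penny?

£276.03

Promo months 1–9 at r₀ = 0%/12 = 0; months 10+ at r₁ = 20.9%/12 = 0.0174167.
After month 9 (no interest yet): B = £7,440.00 − 9·£450.00 = £3,390.00.
Then at r₁ with £450.00/mo: n₂ = −ln(1 − r₁·B/P)/ln(1+r₁) ≈ 8.15 → 9 more payments.
Total paid = 17·£450.00 + £66.03 = £7,716.03; interest = £7,716.03 − £7,440.00 = £276.03.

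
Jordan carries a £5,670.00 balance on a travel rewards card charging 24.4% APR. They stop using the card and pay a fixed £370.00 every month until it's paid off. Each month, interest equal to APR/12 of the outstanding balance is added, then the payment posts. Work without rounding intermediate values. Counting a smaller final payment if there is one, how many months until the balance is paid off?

Monthly rate r = 24.4%/12 = 2.03333% = 0.0203333.
Recurrence: B ← B·(1+r) − £370.00.
Month 1: interest £115.29; balance after payment £5,415.29.
Month 2: interest £110.11; balance after payment £5,155.40.
Closed form: n = −ln(1 − rB₀/P)/ln(1+r) = −ln(0.68841)/ln(1.02033) ≈ 18.549, so the balance reaches zero during payment 19.

19 months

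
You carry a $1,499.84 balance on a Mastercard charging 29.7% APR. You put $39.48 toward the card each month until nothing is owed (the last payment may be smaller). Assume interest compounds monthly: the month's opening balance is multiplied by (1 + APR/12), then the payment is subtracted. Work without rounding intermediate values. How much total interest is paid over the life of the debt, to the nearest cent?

$3,050.10

Monthly rate r = 29.7%/12 = 2.475% = 0.02475.
Payoff takes n = ⌈−ln(1 − rB₀/P)/ln(1+r)⌉ = ⌈115.244⌉ = 116 payments; the last is $9.74.
Total paid = 115·$39.48 + $9.74 = $4,549.94.
Total interest = total paid − principal = $4,549.94 − $1,499.84 = $3,050.10.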